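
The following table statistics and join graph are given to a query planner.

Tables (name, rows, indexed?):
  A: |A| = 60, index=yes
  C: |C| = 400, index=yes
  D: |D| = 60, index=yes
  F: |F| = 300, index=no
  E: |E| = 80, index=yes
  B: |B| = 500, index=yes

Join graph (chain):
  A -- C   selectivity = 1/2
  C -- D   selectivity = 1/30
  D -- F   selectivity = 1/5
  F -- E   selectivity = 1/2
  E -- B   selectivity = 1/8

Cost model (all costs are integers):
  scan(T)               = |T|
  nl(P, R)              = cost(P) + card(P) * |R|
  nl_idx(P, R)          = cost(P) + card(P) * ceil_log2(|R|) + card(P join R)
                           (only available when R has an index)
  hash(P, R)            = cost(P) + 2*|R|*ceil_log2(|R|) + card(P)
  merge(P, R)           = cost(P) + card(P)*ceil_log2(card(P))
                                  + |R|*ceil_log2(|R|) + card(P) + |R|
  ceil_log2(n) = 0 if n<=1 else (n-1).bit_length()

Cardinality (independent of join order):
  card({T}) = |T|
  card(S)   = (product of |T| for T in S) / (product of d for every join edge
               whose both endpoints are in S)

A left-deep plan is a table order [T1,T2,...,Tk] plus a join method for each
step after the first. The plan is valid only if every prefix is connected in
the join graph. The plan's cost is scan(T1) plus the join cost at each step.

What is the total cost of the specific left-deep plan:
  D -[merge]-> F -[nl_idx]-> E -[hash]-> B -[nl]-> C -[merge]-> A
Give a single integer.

6960326100

step 1: scan D: cost=60, card=60
step 2: join F via merge
    card(P join F) = 60*300/(5) = 3600
    cost = 60 + 60*6 + 300*9 + 60 + 300 = 3480
step 3: join E via nl_idx
    card(P join E) = 3600*80/(2) = 144000
    cost = 3480 + 3600*7 + 144000 = 172680
step 4: join B via hash
    card(P join B) = 144000*500/(8) = 9000000
    cost = 172680 + 2*500*9 + 144000 = 325680
step 5: join C via nl
    card(P join C) = 9000000*400/(30) = 120000000
    cost = 325680 + 9000000*400 = 3600325680
step 6: join A via merge
    card(P join A) = 120000000*60/(2) = 3600000000
    cost = 3600325680 + 120000000*27 + 60*6 + 120000000 + 60 = 6960326100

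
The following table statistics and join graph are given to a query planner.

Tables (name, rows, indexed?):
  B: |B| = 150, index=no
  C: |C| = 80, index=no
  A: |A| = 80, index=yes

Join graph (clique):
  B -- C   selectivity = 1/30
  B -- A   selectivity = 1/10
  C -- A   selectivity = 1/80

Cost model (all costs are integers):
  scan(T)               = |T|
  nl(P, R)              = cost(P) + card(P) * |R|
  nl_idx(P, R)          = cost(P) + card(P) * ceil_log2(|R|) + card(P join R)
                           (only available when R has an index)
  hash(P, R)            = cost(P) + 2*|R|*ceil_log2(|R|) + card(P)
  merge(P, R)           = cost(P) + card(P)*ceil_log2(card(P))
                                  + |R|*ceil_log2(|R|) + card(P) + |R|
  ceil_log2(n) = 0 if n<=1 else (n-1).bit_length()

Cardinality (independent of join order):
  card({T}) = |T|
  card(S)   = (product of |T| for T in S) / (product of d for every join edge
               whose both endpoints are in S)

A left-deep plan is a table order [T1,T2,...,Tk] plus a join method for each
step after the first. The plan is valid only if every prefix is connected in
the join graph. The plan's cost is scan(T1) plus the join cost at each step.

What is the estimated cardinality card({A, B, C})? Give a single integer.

Tables in S: A(80), B(150), C(80)
Edges inside S: B-C(d=30), B-A(d=10), C-A(d=80)
numerator = 80 * 150 * 80 = 960000
denominator = 30 * 10 * 80 = 24000
card(S) = 960000 / 24000 = 40

40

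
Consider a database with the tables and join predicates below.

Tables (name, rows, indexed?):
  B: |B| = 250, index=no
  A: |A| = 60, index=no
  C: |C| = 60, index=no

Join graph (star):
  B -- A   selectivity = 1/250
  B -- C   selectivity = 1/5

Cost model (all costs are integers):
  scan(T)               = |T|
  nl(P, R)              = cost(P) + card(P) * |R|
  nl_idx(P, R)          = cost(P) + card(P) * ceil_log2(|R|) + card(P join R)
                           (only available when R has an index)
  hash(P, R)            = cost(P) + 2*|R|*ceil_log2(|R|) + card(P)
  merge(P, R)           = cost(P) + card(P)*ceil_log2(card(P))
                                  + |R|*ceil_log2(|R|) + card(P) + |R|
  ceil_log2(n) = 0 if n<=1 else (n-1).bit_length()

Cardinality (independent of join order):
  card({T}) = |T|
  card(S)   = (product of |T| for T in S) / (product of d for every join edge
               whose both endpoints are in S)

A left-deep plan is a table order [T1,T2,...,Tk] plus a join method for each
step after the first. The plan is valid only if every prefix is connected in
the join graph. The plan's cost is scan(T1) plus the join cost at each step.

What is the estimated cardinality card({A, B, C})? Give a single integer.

Tables in S: A(60), B(250), C(60)
Edges inside S: B-A(d=250), B-C(d=5)
numerator = 60 * 250 * 60 = 900000
denominator = 250 * 5 = 1250
card(S) = 900000 / 1250 = 720

720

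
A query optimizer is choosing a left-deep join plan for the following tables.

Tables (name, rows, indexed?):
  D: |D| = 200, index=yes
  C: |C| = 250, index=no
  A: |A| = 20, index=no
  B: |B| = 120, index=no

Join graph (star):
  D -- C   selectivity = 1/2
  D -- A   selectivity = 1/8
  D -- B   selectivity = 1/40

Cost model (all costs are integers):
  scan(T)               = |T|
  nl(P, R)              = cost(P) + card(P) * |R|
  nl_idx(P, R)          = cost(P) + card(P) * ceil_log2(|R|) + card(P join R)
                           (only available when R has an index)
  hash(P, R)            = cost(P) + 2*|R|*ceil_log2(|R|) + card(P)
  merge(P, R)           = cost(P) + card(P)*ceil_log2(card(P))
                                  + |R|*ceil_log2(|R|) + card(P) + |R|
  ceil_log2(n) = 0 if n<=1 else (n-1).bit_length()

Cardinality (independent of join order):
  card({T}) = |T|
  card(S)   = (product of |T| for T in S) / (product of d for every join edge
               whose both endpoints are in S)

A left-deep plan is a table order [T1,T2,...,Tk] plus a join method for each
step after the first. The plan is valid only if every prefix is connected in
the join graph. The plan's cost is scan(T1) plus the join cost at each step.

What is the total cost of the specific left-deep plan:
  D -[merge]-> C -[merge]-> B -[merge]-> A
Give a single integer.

1755330

step 1: scan D: cost=200, card=200
step 2: join C via merge
    card(P join C) = 200*250/(2) = 25000
    cost = 200 + 200*8 + 250*8 + 200 + 250 = 4250
step 3: join B via merge
    card(P join B) = 25000*120/(40) = 75000
    cost = 4250 + 25000*15 + 120*7 + 25000 + 120 = 405210
step 4: join A via merge
    card(P join A) = 75000*20/(8) = 187500
    cost = 405210 + 75000*17 + 20*5 + 75000 + 20 = 1755330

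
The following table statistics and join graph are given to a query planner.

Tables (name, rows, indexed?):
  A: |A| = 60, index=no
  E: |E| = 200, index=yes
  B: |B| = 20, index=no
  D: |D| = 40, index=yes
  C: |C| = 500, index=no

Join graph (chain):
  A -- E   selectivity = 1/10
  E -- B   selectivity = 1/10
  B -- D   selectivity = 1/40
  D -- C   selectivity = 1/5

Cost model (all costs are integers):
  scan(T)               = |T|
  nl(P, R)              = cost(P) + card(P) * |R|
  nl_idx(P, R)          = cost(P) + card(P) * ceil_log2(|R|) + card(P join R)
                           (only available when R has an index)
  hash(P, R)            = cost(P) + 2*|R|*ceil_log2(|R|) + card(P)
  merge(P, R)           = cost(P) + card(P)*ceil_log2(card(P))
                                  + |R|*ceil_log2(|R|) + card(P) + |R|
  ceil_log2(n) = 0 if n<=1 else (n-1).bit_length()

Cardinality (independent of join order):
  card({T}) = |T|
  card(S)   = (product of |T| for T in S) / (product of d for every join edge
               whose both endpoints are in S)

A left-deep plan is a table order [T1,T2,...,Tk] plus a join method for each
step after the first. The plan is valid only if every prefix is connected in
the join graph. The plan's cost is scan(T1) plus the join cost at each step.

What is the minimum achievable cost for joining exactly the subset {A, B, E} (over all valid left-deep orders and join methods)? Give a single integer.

1700

Selinger DP over subsets of {A,B,E}:
  {A}: scan cost=60, card=60
  {E}: scan cost=200, card=200
  {B}: scan cost=20, card=20
  {AE}: card=1200; try (A,hash)→1120, (E,nl_idx)→1740, (E,merge)→2280, (A,merge)→2420, (E,hash)→3320, (E,nl)→12060 …(+1); best=1120 via (A,hash)
  {BE}: card=400; try (E,nl_idx)→580, (B,hash)→600, (E,merge)→1940, (B,merge)→2120, (E,hash)→3240, (E,nl)→4020 …(+1); best=580 via (E,nl_idx)
  {ABE}: card=2400; try (A,hash)→1700, (B,hash)→2520, (A,merge)→5000, (B,merge)→15640, (A,nl)→24580, (B,nl)→25120; best=1700 via (A,hash)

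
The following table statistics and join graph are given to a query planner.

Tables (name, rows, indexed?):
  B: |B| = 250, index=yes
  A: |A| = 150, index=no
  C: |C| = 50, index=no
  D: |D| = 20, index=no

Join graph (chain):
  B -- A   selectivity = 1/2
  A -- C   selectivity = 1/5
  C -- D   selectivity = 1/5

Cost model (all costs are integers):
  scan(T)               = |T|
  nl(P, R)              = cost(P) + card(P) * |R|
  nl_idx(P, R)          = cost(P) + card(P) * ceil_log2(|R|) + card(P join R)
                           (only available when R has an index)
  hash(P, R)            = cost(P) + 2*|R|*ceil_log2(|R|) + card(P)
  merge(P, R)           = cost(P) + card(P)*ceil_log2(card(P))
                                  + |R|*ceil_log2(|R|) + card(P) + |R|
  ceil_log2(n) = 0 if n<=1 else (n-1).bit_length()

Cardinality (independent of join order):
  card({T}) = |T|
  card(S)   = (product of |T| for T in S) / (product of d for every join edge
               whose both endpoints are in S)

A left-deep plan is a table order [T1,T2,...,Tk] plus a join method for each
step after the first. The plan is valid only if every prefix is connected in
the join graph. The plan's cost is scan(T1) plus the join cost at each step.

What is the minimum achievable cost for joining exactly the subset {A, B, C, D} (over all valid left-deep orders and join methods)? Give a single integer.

Selinger DP over subsets of {A,B,C,D}:
  {B}: scan cost=250, card=250
  {A}: scan cost=150, card=150
  {C}: scan cost=50, card=50
  {D}: scan cost=20, card=20
  {AB}: card=18750; try (A,hash)→2900, (B,merge)→3750, (A,merge)→3850, (B,hash)→4300, (B,nl_idx)→20100, (B,nl)→37650 …(+1); best=2900 via (A,hash)
  {AC}: card=1500; try (C,hash)→900, (A,merge)→1750, (C,merge)→1850, (A,hash)→2500, (A,nl)→7550, (C,nl)→7650; best=900 via (C,hash)
  {CD}: card=200; try (D,hash)→300, (C,merge)→490, (D,merge)→520, (C,hash)→640, (C,nl)→1020, (D,nl)→1050; best=300 via (D,hash)
  {ABC}: card=187500; try (B,hash)→6400, (B,merge)→21150, (C,hash)→22250, (B,nl_idx)→200400, (C,merge)→303250, (B,nl)→375900 …(+1); best=6400 via (B,hash)
  {ACD}: card=6000; try (D,hash)→2600, (A,hash)→2900, (A,merge)→3450, (D,merge)→19020, (A,nl)→30300, (D,nl)→30900; best=2600 via (D,hash)
  {ABCD}: card=750000; try (B,hash)→12600, (B,merge)→88850, (D,hash)→194100, (B,nl_idx)→800600, (B,nl)→1502600, (D,merge)→3569020 …(+1); best=12600 via (B,hash)

12600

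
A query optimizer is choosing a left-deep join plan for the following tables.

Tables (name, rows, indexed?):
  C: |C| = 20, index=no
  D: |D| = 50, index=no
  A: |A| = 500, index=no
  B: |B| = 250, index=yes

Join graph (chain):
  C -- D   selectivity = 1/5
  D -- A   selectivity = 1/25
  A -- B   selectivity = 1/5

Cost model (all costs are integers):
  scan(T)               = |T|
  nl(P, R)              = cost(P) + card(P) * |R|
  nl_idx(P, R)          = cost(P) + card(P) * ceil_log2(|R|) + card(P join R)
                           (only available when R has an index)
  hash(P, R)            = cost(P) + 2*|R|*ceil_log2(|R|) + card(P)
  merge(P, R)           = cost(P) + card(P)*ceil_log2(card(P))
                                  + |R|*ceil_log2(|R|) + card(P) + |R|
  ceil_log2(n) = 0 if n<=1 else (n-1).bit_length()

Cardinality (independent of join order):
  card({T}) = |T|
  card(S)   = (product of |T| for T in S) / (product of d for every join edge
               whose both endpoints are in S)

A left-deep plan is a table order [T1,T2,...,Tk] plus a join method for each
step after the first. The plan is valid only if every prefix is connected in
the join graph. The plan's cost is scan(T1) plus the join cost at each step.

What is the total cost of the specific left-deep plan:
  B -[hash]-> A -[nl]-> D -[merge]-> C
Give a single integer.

2109620

step 1: scan B: cost=250, card=250
step 2: join A via hash
    card(P join A) = 250*500/(5) = 25000
    cost = 250 + 2*500*9 + 250 = 9500
step 3: join D via nl
    card(P join D) = 25000*50/(25) = 50000
    cost = 9500 + 25000*50 = 1259500
step 4: join C via merge
    card(P join C) = 50000*20/(5) = 200000
    cost = 1259500 + 50000*16 + 20*5 + 50000 + 20 = 2109620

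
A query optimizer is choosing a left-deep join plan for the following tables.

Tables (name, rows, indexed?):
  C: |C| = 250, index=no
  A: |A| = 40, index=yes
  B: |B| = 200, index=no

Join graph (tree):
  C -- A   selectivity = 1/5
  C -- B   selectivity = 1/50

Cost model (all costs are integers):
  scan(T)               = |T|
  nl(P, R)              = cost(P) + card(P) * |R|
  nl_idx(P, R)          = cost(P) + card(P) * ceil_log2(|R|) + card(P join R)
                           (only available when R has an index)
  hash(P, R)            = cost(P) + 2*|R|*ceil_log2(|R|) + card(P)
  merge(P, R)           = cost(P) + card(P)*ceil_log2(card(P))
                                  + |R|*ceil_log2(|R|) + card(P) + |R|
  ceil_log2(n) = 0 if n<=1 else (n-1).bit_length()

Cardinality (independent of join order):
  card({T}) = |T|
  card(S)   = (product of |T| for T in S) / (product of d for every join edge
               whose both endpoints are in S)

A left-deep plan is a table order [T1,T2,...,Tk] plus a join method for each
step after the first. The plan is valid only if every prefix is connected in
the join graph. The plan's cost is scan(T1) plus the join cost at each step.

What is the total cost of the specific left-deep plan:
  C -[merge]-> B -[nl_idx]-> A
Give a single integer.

18300

step 1: scan C: cost=250, card=250
step 2: join B via merge
    card(P join B) = 250*200/(50) = 1000
    cost = 250 + 250*8 + 200*8 + 250 + 200 = 4300
step 3: join A via nl_idx
    card(P join A) = 1000*40/(5) = 8000
    cost = 4300 + 1000*6 + 8000 = 18300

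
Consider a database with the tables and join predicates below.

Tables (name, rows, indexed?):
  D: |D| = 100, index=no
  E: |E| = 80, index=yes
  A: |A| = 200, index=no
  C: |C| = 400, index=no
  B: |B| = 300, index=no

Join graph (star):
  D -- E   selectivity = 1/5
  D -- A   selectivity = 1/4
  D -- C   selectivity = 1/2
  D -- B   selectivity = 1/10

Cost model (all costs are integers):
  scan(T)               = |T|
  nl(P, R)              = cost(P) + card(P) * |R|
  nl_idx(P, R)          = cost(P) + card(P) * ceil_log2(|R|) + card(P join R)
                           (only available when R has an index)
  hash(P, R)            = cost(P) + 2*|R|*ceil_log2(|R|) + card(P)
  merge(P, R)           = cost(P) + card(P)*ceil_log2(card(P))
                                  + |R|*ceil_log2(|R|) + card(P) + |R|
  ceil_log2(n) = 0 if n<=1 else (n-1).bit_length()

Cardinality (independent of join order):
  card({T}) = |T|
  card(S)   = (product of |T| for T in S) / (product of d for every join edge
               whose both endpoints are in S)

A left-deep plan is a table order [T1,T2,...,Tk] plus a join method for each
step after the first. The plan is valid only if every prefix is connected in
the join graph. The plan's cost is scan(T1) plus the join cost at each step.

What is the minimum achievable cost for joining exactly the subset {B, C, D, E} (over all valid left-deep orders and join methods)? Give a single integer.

Selinger DP over subsets of {B,C,D,E}:
  {D}: scan cost=100, card=100
  {E}: scan cost=80, card=80
  {C}: scan cost=400, card=400
  {B}: scan cost=300, card=300
  {DE}: card=1600; try (E,hash)→1320, (D,merge)→1520, (E,merge)→1540, (D,hash)→1560, (E,nl_idx)→2400, (D,nl)→8080 …(+1); best=1320 via (E,hash)
  {CD}: card=20000; try (D,hash)→2200, (C,merge)→4900, (D,merge)→5200, (C,hash)→7400, (C,nl)→40100, (D,nl)→40400; best=2200 via (D,hash)
  {BD}: card=3000; try (D,hash)→2000, (B,merge)→3900, (D,merge)→4100, (B,hash)→5600, (B,nl)→30100, (D,nl)→30300; best=2000 via (D,hash)
  {CDE}: card=320000; try (C,hash)→10120, (E,hash)→23320, (C,merge)→24520, (E,merge)→322840, (E,nl_idx)→462200, (C,nl)→641320 …(+1); best=10120 via (C,hash)
  {BDE}: card=48000; try (E,hash)→6120, (B,hash)→8320, (B,merge)→23520, (E,merge)→41640, (E,nl_idx)→71000, (E,nl)→242000 …(+1); best=6120 via (E,hash)
  {BCD}: card=600000; try (C,hash)→12200, (B,hash)→27600, (C,merge)→45000, (B,merge)→325200, (C,nl)→1202000, (B,nl)→6002200; best=12200 via (C,hash)
  {BCDE}: card=9600000; try (C,hash)→61320, (B,hash)→335520, (E,hash)→613320, (C,merge)→826120, (B,merge)→6413120, (E,merge)→12612840 …(+4); best=61320 via (C,hash)

61320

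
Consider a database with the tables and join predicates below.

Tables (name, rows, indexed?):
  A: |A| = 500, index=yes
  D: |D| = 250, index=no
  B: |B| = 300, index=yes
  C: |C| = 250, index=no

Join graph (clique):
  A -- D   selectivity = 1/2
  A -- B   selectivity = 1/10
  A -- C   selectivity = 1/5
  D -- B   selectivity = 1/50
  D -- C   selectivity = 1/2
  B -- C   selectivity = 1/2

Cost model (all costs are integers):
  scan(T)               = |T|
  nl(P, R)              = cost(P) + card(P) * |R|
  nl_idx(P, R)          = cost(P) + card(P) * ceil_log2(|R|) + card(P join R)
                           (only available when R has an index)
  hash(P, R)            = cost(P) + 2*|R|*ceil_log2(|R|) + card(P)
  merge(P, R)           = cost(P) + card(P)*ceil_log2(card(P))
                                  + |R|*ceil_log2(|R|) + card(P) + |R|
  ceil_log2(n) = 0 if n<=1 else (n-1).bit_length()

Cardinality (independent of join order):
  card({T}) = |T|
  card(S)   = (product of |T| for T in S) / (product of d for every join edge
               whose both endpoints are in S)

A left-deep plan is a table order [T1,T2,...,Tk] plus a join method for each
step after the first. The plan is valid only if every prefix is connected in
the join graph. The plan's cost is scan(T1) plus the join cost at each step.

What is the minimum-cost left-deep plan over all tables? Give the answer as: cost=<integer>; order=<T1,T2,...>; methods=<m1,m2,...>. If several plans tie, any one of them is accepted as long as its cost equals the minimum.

Selinger DP (subsets sized 1..n):
  {A}: scan cost=500, card=500
  {D}: scan cost=250, card=250
  {B}: scan cost=300, card=300
  {C}: scan cost=250, card=250
  {AD}: card=62500; try (D,hash)→5000, (A,merge)→7500, (D,merge)→7750, (A,hash)→9500, (A,nl_idx)→65000, (A,nl)→125250 …(+1); best=5000 via (D,hash)
  {AB}: card=15000; try (B,hash)→6400, (A,merge)→8300, (B,merge)→8500, (A,hash)→9600, (A,nl_idx)→18000, (B,nl_idx)→20000 …(+2); best=6400 via (B,hash)
  {AC}: card=25000; try (C,hash)→5000, (A,merge)→7500, (C,merge)→7750, (A,hash)→9500, (A,nl_idx)→27500, (A,nl)→125250 …(+1); best=5000 via (C,hash)
  {BD}: card=1500; try (B,nl_idx)→4000, (D,hash)→4600, (B,merge)→5500, (D,merge)→5550, (B,hash)→5900, (B,nl)→75250 …(+1); best=4000 via (B,nl_idx)
  {CD}: card=31250; try (D,hash)→4500, (C,hash)→4500, (D,merge)→4750, (C,merge)→4750, (D,nl)→62750, (C,nl)→62750; best=4500 via (D,hash)
  {BC}: card=37500; try (C,hash)→4600, (B,merge)→5500, (C,merge)→5550, (B,hash)→5900, (B,nl_idx)→40000, (B,nl)→75250 …(+1); best=4600 via (C,hash)
  {ABD}: card=37500; try (A,hash)→14500, (D,hash)→25400, (A,merge)→27000, (A,nl_idx)→55000, (B,hash)→72900, (D,merge)→233650 …(+5); best=14500 via (A,hash)
  {ACD}: card=1562500; try (D,hash)→34000, (A,hash)→44750, (C,hash)→71500, (D,merge)→407250, (A,merge)→509500, (C,merge)→1069750 …(+4); best=34000 via (D,hash)
  {ABC}: card=375000; try (C,hash)→25400, (B,hash)→35400, (A,hash)→51100, (C,merge)→233650, (B,merge)→408000, (B,nl_idx)→605000 …(+5); best=25400 via (C,hash)
  {BCD}: card=93750; try (C,hash)→9500, (C,merge)→24250, (B,hash)→41150, (D,hash)→46100, (C,nl)→379000, (B,nl_idx)→379500 …(+4); best=9500 via (C,hash)
  {ABCD}: card=468750; try (C,hash)→56000, (A,hash)→112250, (D,hash)→404400, (C,merge)→654250, (A,nl_idx)→1322000, (B,hash)→1601900 …(+8); best=56000 via (C,hash)

cost=56000; order=D,B,A,C; methods=nl_idx,hash,hash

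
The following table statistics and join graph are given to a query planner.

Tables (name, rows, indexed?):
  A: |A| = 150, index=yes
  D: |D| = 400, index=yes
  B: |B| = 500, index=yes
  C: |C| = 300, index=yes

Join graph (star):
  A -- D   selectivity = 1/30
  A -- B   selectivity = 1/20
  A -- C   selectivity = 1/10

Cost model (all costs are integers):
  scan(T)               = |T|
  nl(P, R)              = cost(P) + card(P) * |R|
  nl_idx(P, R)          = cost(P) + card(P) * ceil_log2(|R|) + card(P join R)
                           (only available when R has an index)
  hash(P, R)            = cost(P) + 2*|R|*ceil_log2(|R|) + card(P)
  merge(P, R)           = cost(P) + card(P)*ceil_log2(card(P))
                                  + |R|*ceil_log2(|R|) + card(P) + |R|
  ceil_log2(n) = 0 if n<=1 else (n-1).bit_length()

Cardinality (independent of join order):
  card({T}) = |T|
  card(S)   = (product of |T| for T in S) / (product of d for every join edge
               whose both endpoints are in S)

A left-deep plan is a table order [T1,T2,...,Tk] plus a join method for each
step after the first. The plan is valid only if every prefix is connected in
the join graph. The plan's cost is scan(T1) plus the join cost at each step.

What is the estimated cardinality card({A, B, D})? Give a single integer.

Tables in S: A(150), B(500), D(400)
Edges inside S: A-D(d=30), A-B(d=20)
numerator = 150 * 500 * 400 = 30000000
denominator = 30 * 20 = 600
card(S) = 30000000 / 600 = 50000

50000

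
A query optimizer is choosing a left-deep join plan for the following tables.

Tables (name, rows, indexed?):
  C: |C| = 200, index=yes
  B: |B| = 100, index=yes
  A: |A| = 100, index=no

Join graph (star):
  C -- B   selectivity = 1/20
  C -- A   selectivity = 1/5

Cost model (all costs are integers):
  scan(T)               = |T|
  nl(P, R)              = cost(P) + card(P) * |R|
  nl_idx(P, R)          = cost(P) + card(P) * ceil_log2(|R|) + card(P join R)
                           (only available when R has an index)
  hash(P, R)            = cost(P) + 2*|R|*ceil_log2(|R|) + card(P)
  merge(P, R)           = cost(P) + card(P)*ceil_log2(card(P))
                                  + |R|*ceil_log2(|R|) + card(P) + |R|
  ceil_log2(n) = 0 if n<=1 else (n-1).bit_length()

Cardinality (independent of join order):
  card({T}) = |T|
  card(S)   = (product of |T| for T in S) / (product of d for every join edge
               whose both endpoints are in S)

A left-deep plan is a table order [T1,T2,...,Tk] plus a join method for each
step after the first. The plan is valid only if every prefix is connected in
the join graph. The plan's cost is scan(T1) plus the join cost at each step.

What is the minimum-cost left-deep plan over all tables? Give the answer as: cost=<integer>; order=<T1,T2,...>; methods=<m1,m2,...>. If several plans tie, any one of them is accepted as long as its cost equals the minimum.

Selinger DP (subsets sized 1..n):
  {C}: scan cost=200, card=200
  {B}: scan cost=100, card=100
  {A}: scan cost=100, card=100
  {BC}: card=1000; try (B,hash)→1800, (C,nl_idx)→1900, (B,nl_idx)→2600, (C,merge)→2700, (B,merge)→2800, (C,hash)→3400 …(+2); best=1800 via (B,hash)
  {AC}: card=4000; try (A,hash)→1800, (C,merge)→2700, (A,merge)→2800, (C,hash)→3400, (C,nl_idx)→4900, (C,nl)→20100 …(+1); best=1800 via (A,hash)
  {ABC}: card=20000; try (A,hash)→4200, (B,hash)→7200, (A,merge)→13600, (B,nl_idx)→49800, (B,merge)→54600, (A,nl)→101800 …(+1); best=4200 via (A,hash)

cost=4200; order=C,B,A; methods=hash,hash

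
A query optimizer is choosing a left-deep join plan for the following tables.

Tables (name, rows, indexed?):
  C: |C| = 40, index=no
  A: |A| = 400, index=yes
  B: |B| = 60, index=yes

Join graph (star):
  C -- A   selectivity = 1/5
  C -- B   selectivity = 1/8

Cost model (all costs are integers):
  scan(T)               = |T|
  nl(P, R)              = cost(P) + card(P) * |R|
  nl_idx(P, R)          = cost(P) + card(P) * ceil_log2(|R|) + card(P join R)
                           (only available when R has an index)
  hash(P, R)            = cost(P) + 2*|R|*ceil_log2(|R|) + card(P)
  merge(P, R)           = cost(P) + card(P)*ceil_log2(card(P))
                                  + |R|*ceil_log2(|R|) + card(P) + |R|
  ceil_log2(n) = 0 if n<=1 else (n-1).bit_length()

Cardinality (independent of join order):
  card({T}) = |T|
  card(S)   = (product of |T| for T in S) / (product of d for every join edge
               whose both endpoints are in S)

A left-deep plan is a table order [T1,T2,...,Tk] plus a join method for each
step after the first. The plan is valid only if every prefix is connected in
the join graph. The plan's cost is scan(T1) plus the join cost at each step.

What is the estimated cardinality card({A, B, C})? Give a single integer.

Tables in S: A(400), B(60), C(40)
Edges inside S: C-A(d=5), C-B(d=8)
numerator = 400 * 60 * 40 = 960000
denominator = 5 * 8 = 40
card(S) = 960000 / 40 = 24000

24000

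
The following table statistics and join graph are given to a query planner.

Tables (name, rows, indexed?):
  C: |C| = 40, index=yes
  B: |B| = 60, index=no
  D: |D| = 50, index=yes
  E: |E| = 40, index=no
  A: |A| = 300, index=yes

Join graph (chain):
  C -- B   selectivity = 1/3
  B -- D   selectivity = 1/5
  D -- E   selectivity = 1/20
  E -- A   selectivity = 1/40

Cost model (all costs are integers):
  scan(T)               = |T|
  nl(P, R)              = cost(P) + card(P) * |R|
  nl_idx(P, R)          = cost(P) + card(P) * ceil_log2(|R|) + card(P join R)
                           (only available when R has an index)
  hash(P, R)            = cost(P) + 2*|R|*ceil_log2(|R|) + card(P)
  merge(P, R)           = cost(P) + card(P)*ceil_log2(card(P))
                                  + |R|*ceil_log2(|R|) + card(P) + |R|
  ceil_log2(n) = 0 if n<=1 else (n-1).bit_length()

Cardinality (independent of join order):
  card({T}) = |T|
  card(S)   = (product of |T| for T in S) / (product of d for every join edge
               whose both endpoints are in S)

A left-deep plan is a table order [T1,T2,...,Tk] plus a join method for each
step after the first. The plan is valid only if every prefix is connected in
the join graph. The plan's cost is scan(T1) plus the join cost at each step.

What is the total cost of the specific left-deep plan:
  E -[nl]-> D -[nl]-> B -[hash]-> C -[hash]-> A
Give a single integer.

step 1: scan E: cost=40, card=40
step 2: join D via nl
    card(P join D) = 40*50/(20) = 100
    cost = 40 + 40*50 = 2040
step 3: join B via nl
    card(P join B) = 100*60/(5) = 1200
    cost = 2040 + 100*60 = 8040
step 4: join C via hash
    card(P join C) = 1200*40/(3) = 16000
    cost = 8040 + 2*40*6 + 1200 = 9720
step 5: join A via hash
    card(P join A) = 16000*300/(40) = 120000
    cost = 9720 + 2*300*9 + 16000 = 31120

31120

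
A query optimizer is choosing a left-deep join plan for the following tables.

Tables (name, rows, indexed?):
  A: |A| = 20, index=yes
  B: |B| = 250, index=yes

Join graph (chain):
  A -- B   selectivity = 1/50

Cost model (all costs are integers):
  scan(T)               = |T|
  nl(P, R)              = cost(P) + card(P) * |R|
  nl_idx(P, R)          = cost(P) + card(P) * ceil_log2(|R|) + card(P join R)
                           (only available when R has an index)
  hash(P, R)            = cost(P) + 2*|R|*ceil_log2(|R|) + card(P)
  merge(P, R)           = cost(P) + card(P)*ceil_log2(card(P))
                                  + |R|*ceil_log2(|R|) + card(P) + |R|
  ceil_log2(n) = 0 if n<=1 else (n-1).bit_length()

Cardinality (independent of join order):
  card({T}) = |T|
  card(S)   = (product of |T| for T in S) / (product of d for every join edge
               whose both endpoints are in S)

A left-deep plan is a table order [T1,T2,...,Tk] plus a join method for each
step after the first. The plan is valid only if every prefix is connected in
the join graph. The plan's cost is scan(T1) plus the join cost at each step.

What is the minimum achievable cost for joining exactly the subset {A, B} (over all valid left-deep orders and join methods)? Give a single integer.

280

Selinger DP over subsets of {A,B}:
  {A}: scan cost=20, card=20
  {B}: scan cost=250, card=250
  {AB}: card=100; try (B,nl_idx)→280, (A,hash)→700, (A,nl_idx)→1600, (B,merge)→2390, (A,merge)→2620, (B,hash)→4040 …(+2); best=280 via (B,nl_idx)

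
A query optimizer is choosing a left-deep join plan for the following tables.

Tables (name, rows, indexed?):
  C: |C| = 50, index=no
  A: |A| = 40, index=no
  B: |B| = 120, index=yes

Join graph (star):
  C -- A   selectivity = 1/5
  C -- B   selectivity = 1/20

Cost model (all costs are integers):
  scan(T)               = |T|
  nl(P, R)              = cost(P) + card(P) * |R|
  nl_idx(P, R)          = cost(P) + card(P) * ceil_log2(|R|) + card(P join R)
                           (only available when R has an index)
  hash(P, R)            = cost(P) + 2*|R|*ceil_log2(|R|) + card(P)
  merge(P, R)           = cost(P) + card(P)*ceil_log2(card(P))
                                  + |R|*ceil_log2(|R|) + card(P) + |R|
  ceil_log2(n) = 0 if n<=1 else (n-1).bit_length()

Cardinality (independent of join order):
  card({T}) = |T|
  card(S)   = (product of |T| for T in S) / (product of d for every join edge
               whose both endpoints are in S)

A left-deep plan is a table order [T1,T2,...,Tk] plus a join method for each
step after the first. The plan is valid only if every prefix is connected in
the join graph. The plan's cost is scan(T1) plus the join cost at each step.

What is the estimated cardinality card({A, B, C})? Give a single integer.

Tables in S: A(40), B(120), C(50)
Edges inside S: C-A(d=5), C-B(d=20)
numerator = 40 * 120 * 50 = 240000
denominator = 5 * 20 = 100
card(S) = 240000 / 100 = 2400

2400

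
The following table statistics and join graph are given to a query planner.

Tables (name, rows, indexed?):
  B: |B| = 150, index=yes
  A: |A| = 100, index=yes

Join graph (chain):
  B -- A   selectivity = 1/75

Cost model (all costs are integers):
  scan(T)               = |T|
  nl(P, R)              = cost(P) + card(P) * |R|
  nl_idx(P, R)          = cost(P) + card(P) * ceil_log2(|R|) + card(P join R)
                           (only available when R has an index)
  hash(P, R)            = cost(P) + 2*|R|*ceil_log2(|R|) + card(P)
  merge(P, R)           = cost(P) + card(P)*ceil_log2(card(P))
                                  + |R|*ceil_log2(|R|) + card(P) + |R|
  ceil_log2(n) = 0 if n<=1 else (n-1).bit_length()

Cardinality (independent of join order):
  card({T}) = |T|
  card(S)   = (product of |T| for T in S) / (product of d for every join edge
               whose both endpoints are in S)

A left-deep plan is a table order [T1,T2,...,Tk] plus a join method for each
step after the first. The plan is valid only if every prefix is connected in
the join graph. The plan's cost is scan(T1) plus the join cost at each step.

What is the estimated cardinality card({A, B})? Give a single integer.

200

Tables in S: A(100), B(150)
Edges inside S: B-A(d=75)
numerator = 100 * 150 = 15000
denominator = 75 = 75
card(S) = 15000 / 75 = 200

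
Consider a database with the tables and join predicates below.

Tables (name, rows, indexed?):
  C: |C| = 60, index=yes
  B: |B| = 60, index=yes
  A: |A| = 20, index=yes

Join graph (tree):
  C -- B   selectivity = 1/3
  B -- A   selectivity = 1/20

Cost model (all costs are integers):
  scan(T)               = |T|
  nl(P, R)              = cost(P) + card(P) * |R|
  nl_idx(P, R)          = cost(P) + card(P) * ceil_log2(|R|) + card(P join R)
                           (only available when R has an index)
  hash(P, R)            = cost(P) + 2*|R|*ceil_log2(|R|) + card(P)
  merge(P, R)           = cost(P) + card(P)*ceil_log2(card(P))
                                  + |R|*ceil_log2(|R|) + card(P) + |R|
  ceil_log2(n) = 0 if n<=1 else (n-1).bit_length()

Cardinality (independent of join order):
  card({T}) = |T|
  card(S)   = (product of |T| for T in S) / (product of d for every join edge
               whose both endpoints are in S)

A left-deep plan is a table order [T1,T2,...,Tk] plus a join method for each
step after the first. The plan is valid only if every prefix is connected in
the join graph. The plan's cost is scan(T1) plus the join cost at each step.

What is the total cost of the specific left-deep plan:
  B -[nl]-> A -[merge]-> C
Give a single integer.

step 1: scan B: cost=60, card=60
step 2: join A via nl
    card(P join A) = 60*20/(20) = 60
    cost = 60 + 60*20 = 1260
step 3: join C via merge
    card(P join C) = 60*60/(3) = 1200
    cost = 1260 + 60*6 + 60*6 + 60 + 60 = 2100

2100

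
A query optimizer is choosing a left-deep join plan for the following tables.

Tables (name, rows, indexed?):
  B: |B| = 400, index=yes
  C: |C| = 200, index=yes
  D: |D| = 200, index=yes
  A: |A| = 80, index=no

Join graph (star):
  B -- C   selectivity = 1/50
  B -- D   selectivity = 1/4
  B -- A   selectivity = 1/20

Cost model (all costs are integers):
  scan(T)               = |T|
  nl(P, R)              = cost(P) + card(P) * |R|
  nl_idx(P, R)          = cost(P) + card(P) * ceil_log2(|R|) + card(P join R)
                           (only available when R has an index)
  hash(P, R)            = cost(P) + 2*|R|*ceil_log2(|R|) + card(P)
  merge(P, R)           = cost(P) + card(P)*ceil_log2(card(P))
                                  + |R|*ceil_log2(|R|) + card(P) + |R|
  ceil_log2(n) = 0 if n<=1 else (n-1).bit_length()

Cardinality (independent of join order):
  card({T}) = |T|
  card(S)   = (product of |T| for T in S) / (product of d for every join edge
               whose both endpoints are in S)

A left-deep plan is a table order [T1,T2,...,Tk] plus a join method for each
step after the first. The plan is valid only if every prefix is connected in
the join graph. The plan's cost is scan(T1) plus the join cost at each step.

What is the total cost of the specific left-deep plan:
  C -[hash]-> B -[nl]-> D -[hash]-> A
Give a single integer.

step 1: scan C: cost=200, card=200
step 2: join B via hash
    card(P join B) = 200*400/(50) = 1600
    cost = 200 + 2*400*9 + 200 = 7600
step 3: join D via nl
    card(P join D) = 1600*200/(4) = 80000
    cost = 7600 + 1600*200 = 327600
step 4: join A via hash
    card(P join A) = 80000*80/(20) = 320000
    cost = 327600 + 2*80*7 + 80000 = 408720

408720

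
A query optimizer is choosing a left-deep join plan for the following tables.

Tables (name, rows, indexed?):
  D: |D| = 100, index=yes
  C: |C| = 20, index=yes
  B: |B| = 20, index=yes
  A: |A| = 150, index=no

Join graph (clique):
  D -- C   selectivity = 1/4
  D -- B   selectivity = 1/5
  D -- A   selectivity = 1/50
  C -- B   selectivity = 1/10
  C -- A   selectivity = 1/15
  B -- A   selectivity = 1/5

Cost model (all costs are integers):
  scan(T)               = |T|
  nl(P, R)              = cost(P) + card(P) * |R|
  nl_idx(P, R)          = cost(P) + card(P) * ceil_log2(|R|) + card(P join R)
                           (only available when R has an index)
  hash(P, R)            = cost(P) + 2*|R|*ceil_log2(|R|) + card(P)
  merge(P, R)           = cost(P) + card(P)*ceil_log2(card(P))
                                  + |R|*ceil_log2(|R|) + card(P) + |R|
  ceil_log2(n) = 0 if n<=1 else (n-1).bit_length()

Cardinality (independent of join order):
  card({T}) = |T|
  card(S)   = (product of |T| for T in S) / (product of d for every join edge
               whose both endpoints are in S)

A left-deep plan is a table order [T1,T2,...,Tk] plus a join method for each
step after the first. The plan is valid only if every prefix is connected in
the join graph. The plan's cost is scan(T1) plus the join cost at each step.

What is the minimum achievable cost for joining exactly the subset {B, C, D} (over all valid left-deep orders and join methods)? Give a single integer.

640

Selinger DP over subsets of {B,C,D}:
  {D}: scan cost=100, card=100
  {C}: scan cost=20, card=20
  {B}: scan cost=20, card=20
  {CD}: card=500; try (C,hash)→400, (D,nl_idx)→660, (D,merge)→940, (C,merge)→1020, (C,nl_idx)→1100, (D,hash)→1440 …(+2); best=400 via (C,hash)
  {BD}: card=400; try (B,hash)→400, (D,nl_idx)→560, (D,merge)→940, (B,nl_idx)→1000, (B,merge)→1020, (D,hash)→1440 …(+2); best=400 via (B,hash)
  {BC}: card=40; try (C,nl_idx)→160, (B,nl_idx)→160, (C,hash)→240, (B,hash)→240, (C,merge)→260, (B,merge)→260 …(+2); best=160 via (C,nl_idx)
  {BCD}: card=200; try (D,nl_idx)→640, (C,hash)→1000, (B,hash)→1100, (D,merge)→1240, (D,hash)→1600, (C,nl_idx)→2600 …(+6); best=640 via (D,nl_idx)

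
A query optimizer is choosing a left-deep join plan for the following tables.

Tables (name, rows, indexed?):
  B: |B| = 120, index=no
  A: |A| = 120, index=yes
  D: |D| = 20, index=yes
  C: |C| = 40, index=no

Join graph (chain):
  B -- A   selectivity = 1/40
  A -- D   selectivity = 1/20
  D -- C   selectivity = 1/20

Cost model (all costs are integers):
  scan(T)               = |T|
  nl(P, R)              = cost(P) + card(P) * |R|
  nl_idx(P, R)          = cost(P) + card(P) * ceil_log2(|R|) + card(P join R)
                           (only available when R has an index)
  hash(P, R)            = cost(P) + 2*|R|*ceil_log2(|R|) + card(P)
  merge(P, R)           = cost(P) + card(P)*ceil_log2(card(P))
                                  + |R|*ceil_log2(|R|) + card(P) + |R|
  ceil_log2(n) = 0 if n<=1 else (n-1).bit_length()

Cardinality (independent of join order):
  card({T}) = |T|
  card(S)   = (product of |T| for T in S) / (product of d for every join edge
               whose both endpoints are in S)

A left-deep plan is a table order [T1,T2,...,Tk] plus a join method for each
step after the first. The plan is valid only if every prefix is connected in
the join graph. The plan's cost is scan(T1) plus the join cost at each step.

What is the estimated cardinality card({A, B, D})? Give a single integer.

Tables in S: A(120), B(120), D(20)
Edges inside S: B-A(d=40), A-D(d=20)
numerator = 120 * 120 * 20 = 288000
denominator = 40 * 20 = 800
card(S) = 288000 / 800 = 360

360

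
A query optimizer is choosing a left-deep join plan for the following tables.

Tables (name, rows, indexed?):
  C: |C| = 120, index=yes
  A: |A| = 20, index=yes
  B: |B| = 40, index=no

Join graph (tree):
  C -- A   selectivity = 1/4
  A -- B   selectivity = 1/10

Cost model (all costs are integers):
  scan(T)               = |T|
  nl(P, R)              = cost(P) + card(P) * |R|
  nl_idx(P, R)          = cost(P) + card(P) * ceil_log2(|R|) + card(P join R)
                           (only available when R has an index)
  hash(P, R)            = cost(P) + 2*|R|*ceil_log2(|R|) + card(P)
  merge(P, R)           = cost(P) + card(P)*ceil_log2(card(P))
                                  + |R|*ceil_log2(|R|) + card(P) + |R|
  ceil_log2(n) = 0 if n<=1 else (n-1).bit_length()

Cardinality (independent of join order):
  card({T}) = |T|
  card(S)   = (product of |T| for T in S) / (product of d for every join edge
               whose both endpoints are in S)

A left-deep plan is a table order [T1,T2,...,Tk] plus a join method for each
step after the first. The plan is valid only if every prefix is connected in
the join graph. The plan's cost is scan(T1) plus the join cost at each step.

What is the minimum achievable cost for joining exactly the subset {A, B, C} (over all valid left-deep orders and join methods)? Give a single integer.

Selinger DP over subsets of {A,B,C}:
  {C}: scan cost=120, card=120
  {A}: scan cost=20, card=20
  {B}: scan cost=40, card=40
  {AC}: card=600; try (A,hash)→440, (C,nl_idx)→760, (C,merge)→1100, (A,merge)→1200, (A,nl_idx)→1320, (C,hash)→1720 …(+2); best=440 via (A,hash)
  {AB}: card=80; try (A,hash)→280, (A,nl_idx)→320, (B,merge)→420, (A,merge)→440, (B,hash)→520, (B,nl)→820 …(+1); best=280 via (A,hash)
  {ABC}: card=2400; try (B,hash)→1520, (C,merge)→1880, (C,hash)→2040, (C,nl_idx)→3240, (B,merge)→7320, (C,nl)→9880 …(+1); best=1520 via (B,hash)

1520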